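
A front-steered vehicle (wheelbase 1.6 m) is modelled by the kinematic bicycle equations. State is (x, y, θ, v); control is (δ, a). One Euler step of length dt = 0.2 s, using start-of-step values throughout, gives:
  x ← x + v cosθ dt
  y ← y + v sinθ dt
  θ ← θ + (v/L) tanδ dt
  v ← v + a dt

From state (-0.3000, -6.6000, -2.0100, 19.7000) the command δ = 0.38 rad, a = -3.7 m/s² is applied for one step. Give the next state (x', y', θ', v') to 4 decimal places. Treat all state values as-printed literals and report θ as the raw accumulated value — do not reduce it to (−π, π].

(-1.9754, -10.1661, -1.0264, 18.9600)

x' = -0.3000 + 19.7000·cos(-2.0100)·0.2 = -1.9754
y' = -6.6000 + 19.7000·sin(-2.0100)·0.2 = -10.1661
θ' = -2.0100 + (19.7000/1.6)·tan(0.38)·0.2 = -1.0264
v' = 19.7000 − 3.7000·0.2 = 18.9600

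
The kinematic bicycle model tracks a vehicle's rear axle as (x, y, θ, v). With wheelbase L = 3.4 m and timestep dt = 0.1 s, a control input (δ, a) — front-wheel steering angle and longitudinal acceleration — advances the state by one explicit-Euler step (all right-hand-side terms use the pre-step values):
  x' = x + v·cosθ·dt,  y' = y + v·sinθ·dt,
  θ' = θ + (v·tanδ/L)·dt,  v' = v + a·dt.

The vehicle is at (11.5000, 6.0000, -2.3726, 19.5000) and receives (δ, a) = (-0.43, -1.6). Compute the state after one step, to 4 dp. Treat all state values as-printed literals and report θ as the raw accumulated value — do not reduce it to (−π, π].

x' = 11.5000 + 19.5000·cos(-2.3726)·0.1 = 10.0987
y' = 6.0000 + 19.5000·sin(-2.3726)·0.1 = 4.6439
θ' = -2.3726 + (19.5000/3.4)·tan(-0.43)·0.1 = -2.6356
v' = 19.5000 − 1.6000·0.1 = 19.3400

(10.0987, 4.6439, -2.6356, 19.3400)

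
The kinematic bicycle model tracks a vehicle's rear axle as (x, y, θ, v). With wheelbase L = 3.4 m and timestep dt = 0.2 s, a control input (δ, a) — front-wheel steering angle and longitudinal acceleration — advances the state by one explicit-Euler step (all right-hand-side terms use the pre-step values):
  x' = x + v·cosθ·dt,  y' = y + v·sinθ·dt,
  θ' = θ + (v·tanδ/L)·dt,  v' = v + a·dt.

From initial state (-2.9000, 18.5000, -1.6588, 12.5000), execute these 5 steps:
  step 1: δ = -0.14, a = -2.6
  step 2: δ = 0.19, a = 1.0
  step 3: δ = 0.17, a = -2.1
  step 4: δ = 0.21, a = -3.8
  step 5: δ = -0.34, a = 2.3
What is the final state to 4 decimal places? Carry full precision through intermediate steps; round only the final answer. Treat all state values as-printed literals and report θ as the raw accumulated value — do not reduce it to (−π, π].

(-3.0875, 6.7290, -1.5853, 11.4600)

after step 1 (δ=-0.14, a=-2.6): (-3.119725, 16.009675, -1.762419, 11.980000)
after step 2 (δ=0.19, a=1.0): (-3.576049, 13.657530, -1.626890, 12.180000)
after step 3 (δ=0.17, a=-2.1): (-3.712622, 11.225361, -1.503903, 11.760000)
after step 4 (δ=0.21, a=-3.8): (-3.555406, 8.878622, -1.356459, 11.000000)
after step 5 (δ=-0.34, a=2.3): (-3.087465, 6.728963, -1.585347, 11.460000)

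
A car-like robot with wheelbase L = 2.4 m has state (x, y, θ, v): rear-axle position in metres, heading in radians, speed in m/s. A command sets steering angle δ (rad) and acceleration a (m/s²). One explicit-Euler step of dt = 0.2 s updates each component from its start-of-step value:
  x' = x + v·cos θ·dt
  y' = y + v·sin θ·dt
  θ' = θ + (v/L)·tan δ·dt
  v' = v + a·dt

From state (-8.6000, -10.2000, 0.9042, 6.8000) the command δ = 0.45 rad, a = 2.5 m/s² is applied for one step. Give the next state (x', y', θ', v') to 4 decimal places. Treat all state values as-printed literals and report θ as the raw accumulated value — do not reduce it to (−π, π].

x' = -8.6000 + 6.8000·cos(0.9042)·0.2 = -7.7591
y' = -10.2000 + 6.8000·sin(0.9042)·0.2 = -9.1311
θ' = 0.9042 + (6.8000/2.4)·tan(0.45)·0.2 = 1.1779
v' = 6.8000 + 2.5000·0.2 = 7.3000

(-7.7591, -9.1311, 1.1779, 7.3000)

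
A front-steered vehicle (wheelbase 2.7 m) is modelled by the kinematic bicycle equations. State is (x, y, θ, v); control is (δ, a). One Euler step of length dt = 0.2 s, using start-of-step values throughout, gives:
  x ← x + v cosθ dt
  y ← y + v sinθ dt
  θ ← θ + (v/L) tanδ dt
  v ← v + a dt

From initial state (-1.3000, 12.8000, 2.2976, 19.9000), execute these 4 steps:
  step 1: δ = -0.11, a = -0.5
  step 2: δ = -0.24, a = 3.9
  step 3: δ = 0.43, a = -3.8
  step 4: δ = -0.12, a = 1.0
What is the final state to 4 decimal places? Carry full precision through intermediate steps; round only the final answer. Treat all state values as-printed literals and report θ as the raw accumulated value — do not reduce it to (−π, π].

after step 1 (δ=-0.11, a=-0.5): (-3.944648, 15.774262, 2.134795, 19.800000)
after step 2 (δ=-0.24, a=3.9): (-6.061543, 19.120955, 1.775877, 20.580000)
after step 3 (δ=0.43, a=-3.8): (-6.899750, 23.150703, 2.475019, 19.820000)
after step 4 (δ=-0.12, a=1.0): (-10.015236, 25.601631, 2.297991, 20.020000)

(-10.0152, 25.6016, 2.2980, 20.0200)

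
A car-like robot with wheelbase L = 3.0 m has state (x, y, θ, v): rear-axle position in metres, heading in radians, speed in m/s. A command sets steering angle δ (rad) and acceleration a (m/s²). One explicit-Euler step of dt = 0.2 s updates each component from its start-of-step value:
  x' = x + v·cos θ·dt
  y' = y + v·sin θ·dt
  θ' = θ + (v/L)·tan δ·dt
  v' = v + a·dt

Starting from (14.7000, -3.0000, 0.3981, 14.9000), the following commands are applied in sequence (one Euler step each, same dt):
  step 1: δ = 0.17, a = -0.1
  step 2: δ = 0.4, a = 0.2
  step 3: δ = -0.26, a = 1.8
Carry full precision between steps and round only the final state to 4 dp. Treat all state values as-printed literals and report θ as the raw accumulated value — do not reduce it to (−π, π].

(21.5969, 2.2492, 0.7234, 15.2800)

after step 1 (δ=0.17, a=-0.1): (17.446962, -1.844750, 0.568612, 14.880000)
after step 2 (δ=0.4, a=0.2): (19.954685, -0.242284, 0.988023, 14.920000)
after step 3 (δ=-0.26, a=1.8): (21.596904, 2.249177, 0.723421, 15.280000)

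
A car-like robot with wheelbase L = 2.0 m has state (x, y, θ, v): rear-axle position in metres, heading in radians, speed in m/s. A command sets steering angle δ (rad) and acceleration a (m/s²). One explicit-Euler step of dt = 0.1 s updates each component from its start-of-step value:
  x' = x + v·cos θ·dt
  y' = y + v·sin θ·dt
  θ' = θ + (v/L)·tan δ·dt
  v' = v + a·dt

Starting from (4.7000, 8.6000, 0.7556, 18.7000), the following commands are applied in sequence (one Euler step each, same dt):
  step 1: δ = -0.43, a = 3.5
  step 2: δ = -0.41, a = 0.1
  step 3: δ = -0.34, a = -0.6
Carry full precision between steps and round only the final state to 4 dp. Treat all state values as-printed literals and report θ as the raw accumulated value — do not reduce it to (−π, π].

(9.7640, 10.3278, -0.4243, 19.0000)

after step 1 (δ=-0.43, a=3.5): (6.061099, 9.882307, 0.326789, 19.050000)
after step 2 (δ=-0.41, a=0.1): (7.865282, 10.493819, -0.087197, 19.060000)
after step 3 (δ=-0.34, a=-0.6): (9.764041, 10.327832, -0.424308, 19.000000)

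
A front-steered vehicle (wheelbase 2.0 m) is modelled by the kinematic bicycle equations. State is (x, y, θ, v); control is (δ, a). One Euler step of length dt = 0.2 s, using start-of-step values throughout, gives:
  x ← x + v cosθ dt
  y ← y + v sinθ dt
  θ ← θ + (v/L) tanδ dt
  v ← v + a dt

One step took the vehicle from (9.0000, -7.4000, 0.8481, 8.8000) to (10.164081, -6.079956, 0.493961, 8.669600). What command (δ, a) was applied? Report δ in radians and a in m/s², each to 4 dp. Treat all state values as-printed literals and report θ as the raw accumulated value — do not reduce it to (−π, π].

a = (v'−v)/dt = (-0.130400)/0.2 = -0.6520
Δθ = θ'−θ = -0.354139;  (v·dt/L) = 8.8000·0.2/2.0 = 0.880000
tan δ = Δθ·L/(v·dt) = -0.402431  →  δ = -0.3826

δ = -0.3826, a = -0.6520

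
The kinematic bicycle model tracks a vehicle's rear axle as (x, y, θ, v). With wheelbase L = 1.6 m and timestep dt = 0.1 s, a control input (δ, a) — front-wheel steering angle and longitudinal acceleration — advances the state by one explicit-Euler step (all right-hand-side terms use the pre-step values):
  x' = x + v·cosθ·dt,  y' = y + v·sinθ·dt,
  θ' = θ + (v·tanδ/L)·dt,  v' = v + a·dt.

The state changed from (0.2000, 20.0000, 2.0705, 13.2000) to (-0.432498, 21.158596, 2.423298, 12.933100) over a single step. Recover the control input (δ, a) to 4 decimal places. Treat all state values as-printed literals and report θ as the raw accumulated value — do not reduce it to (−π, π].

a = (v'−v)/dt = (-0.266900)/0.1 = -2.6690
Δθ = θ'−θ = 0.352798;  (v·dt/L) = 13.2000·0.1/1.6 = 0.825000
tan δ = Δθ·L/(v·dt) = 0.427634  →  δ = 0.4041

δ = 0.4041, a = -2.6690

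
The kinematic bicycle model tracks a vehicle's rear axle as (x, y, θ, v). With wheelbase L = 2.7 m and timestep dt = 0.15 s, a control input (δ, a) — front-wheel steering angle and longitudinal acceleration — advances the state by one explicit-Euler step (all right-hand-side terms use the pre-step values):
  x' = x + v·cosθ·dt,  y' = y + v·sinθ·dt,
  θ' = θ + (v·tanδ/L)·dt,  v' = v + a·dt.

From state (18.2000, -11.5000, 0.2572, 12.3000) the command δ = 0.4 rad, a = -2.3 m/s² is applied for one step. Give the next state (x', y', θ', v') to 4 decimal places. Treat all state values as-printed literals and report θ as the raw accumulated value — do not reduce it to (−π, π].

x' = 18.2000 + 12.3000·cos(0.2572)·0.15 = 19.9843
y' = -11.5000 + 12.3000·sin(0.2572)·0.15 = -11.0307
θ' = 0.2572 + (12.3000/2.7)·tan(0.4)·0.15 = 0.5461
v' = 12.3000 − 2.3000·0.15 = 11.9550

(19.9843, -11.0307, 0.5461, 11.9550)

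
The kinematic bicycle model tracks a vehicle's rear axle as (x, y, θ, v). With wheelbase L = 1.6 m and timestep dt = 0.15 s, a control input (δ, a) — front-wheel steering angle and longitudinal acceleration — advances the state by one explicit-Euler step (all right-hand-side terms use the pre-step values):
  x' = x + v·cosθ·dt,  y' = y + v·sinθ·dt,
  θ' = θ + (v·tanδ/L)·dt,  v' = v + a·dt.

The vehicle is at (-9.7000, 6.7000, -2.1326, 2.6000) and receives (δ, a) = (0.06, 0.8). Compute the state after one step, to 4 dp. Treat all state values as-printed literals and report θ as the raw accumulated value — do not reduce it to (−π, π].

(-9.9078, 6.3699, -2.1180, 2.7200)

x' = -9.7000 + 2.6000·cos(-2.1326)·0.15 = -9.9078
y' = 6.7000 + 2.6000·sin(-2.1326)·0.15 = 6.3699
θ' = -2.1326 + (2.6000/1.6)·tan(0.06)·0.15 = -2.1180
v' = 2.6000 + 0.8000·0.15 = 2.7200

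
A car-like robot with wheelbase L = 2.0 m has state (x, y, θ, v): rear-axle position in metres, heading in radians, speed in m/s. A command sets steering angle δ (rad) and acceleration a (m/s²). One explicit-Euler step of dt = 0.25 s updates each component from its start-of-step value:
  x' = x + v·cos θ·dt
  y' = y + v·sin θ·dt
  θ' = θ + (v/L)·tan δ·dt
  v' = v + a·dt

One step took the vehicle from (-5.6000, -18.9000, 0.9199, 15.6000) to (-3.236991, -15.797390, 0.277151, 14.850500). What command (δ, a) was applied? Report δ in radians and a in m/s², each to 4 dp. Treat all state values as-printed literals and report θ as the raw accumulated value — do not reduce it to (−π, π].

a = (v'−v)/dt = (-0.749500)/0.25 = -2.9980
Δθ = θ'−θ = -0.642749;  (v·dt/L) = 15.6000·0.25/2.0 = 1.950000
tan δ = Δθ·L/(v·dt) = -0.329615  →  δ = -0.3184

δ = -0.3184, a = -2.9980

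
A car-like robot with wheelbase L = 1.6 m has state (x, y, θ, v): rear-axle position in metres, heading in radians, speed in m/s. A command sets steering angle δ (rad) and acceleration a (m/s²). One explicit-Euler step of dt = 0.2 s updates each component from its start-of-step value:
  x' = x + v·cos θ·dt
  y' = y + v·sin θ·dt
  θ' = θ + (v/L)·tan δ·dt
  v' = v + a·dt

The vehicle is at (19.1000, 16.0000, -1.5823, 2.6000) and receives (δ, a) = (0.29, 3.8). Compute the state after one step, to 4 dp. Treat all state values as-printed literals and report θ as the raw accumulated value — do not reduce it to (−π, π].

x' = 19.1000 + 2.6000·cos(-1.5823)·0.2 = 19.0940
y' = 16.0000 + 2.6000·sin(-1.5823)·0.2 = 15.4800
θ' = -1.5823 + (2.6000/1.6)·tan(0.29)·0.2 = -1.4853
v' = 2.6000 + 3.8000·0.2 = 3.3600

(19.0940, 15.4800, -1.4853, 3.3600)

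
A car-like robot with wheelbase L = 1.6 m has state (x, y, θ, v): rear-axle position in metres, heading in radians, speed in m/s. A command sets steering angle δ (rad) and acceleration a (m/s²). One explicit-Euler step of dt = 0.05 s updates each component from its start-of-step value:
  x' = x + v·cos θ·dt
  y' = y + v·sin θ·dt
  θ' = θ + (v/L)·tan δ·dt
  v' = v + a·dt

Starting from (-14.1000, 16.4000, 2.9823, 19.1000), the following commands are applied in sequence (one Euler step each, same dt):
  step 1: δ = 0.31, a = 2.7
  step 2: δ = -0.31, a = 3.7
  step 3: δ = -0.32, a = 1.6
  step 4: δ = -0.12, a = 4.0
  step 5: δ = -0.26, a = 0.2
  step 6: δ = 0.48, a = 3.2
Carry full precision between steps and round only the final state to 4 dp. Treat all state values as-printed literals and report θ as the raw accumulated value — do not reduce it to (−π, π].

after step 1 (δ=0.31, a=2.7): (-15.042909, 16.551482, 3.173495, 19.235000)
after step 2 (δ=-0.31, a=3.7): (-16.004170, 16.520805, 2.980949, 19.420000)
after step 3 (δ=-0.32, a=1.6): (-16.962668, 16.676120, 2.779837, 19.500000)
after step 4 (δ=-0.12, a=4.0): (-17.874563, 17.021189, 2.706359, 19.700000)
after step 5 (δ=-0.26, a=0.2): (-18.767733, 17.436487, 2.542589, 19.710000)
after step 6 (δ=0.48, a=3.2): (-19.581655, 17.992132, 2.863253, 19.870000)

(-19.5817, 17.9921, 2.8633, 19.8700)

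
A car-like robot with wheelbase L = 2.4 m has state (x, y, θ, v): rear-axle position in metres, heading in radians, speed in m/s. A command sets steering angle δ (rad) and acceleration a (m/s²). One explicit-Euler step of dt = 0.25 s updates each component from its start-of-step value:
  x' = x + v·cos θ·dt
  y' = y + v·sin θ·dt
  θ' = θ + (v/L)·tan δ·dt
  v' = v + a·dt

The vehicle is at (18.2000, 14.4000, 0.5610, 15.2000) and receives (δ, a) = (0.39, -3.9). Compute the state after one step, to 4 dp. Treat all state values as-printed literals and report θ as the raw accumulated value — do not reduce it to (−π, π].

(21.4175, 16.4217, 1.2118, 14.2250)

x' = 18.2000 + 15.2000·cos(0.5610)·0.25 = 21.4175
y' = 14.4000 + 15.2000·sin(0.5610)·0.25 = 16.4217
θ' = 0.5610 + (15.2000/2.4)·tan(0.39)·0.25 = 1.2118
v' = 15.2000 − 3.9000·0.25 = 14.2250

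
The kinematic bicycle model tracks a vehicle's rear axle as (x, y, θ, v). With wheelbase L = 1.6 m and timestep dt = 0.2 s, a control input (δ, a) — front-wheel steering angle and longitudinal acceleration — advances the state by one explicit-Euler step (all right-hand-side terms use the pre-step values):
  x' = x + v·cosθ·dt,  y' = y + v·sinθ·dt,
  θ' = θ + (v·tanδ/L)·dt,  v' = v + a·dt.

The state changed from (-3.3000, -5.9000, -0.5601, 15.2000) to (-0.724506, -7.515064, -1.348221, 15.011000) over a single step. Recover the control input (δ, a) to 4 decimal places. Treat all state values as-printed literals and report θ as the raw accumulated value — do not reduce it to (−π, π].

δ = -0.3932, a = -0.9450

a = (v'−v)/dt = (-0.189000)/0.2 = -0.9450
Δθ = θ'−θ = -0.788121;  (v·dt/L) = 15.2000·0.2/1.6 = 1.900000
tan δ = Δθ·L/(v·dt) = -0.414801  →  δ = -0.3932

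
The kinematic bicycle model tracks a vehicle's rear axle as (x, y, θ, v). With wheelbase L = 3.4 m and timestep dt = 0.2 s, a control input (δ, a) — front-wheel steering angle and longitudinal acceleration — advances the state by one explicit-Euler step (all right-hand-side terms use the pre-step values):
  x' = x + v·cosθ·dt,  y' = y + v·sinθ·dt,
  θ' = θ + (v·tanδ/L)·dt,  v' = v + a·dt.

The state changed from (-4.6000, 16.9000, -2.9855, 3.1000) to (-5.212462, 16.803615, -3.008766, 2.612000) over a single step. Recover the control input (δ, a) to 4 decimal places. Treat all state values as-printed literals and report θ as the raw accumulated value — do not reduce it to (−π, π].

δ = -0.1269, a = -2.4400

a = (v'−v)/dt = (-0.488000)/0.2 = -2.4400
Δθ = θ'−θ = -0.023266;  (v·dt/L) = 3.1000·0.2/3.4 = 0.182353
tan δ = Δθ·L/(v·dt) = -0.127588  →  δ = -0.1269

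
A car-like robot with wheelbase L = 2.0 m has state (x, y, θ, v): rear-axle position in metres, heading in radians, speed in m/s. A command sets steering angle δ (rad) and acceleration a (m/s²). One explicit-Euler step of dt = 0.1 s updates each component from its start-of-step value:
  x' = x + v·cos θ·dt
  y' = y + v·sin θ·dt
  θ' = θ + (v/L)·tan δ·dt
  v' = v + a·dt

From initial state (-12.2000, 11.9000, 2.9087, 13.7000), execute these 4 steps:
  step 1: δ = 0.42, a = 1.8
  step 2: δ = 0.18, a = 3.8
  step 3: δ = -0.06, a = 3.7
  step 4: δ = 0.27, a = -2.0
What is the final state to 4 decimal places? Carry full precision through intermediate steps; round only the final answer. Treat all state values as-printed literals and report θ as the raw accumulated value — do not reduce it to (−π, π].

(-17.7602, 11.6046, 3.5005, 14.4300)

after step 1 (δ=0.42, a=1.8): (-13.533014, 12.216186, 3.214602, 13.880000)
after step 2 (δ=0.18, a=3.8): (-14.917316, 12.114939, 3.340889, 14.260000)
after step 3 (δ=-0.06, a=3.7): (-16.315090, 11.832620, 3.298058, 14.630000)
after step 4 (δ=0.27, a=-2.0): (-17.760219, 11.604645, 3.500506, 14.430000)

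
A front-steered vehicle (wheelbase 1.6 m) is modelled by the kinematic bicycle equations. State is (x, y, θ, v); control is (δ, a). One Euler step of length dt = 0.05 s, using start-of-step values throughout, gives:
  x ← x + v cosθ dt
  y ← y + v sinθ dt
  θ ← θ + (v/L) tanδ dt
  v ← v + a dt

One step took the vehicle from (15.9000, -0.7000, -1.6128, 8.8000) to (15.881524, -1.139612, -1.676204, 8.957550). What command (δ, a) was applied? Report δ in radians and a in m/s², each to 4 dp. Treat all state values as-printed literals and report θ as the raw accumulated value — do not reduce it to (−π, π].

a = (v'−v)/dt = (0.157550)/0.05 = 3.1510
Δθ = θ'−θ = -0.063404;  (v·dt/L) = 8.8000·0.05/1.6 = 0.275000
tan δ = Δθ·L/(v·dt) = -0.230560  →  δ = -0.2266

δ = -0.2266, a = 3.1510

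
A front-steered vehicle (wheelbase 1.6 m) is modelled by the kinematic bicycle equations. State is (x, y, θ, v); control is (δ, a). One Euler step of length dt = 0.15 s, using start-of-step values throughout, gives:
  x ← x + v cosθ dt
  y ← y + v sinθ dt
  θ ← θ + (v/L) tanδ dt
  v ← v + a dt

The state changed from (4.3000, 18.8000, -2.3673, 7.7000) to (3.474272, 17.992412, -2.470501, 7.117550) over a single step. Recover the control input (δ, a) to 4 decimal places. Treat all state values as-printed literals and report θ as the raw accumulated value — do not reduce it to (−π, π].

a = (v'−v)/dt = (-0.582450)/0.15 = -3.8830
Δθ = θ'−θ = -0.103201;  (v·dt/L) = 7.7000·0.15/1.6 = 0.721875
tan δ = Δθ·L/(v·dt) = -0.142962  →  δ = -0.1420

δ = -0.1420, a = -3.8830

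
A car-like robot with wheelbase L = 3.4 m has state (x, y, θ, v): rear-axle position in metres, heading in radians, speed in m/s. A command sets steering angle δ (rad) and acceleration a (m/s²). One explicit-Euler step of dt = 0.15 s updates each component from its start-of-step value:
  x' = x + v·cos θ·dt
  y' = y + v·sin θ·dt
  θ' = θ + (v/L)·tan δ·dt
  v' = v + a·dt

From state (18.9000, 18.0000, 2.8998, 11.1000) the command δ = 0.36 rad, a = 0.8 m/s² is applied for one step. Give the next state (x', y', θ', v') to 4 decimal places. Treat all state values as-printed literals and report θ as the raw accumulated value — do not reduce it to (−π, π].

x' = 18.9000 + 11.1000·cos(2.8998)·0.15 = 17.2834
y' = 18.0000 + 11.1000·sin(2.8998)·0.15 = 18.3987
θ' = 2.8998 + (11.1000/3.4)·tan(0.36)·0.15 = 3.0841
v' = 11.1000 + 0.8000·0.15 = 11.2200

(17.2834, 18.3987, 3.0841, 11.2200)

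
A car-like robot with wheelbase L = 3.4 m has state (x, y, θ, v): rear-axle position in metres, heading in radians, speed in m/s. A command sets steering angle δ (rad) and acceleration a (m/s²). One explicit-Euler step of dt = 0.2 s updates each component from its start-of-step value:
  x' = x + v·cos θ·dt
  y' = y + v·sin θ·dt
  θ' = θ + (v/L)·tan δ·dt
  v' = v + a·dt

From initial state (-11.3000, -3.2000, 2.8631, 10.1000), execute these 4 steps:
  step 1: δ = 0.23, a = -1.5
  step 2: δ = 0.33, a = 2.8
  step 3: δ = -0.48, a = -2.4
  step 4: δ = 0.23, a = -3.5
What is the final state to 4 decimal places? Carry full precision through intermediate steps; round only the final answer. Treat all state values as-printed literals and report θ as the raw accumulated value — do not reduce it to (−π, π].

(-19.1617, -1.9862, 3.0185, 9.1800)

after step 1 (δ=0.23, a=-1.5): (-13.242171, -2.644688, 3.002209, 9.800000)
after step 2 (δ=0.33, a=2.8): (-15.183163, -2.372380, 3.199664, 10.360000)
after step 3 (δ=-0.48, a=-2.4): (-17.251670, -2.492636, 2.882398, 9.880000)
after step 4 (δ=0.23, a=-3.5): (-19.161665, -1.986183, 3.018476, 9.180000)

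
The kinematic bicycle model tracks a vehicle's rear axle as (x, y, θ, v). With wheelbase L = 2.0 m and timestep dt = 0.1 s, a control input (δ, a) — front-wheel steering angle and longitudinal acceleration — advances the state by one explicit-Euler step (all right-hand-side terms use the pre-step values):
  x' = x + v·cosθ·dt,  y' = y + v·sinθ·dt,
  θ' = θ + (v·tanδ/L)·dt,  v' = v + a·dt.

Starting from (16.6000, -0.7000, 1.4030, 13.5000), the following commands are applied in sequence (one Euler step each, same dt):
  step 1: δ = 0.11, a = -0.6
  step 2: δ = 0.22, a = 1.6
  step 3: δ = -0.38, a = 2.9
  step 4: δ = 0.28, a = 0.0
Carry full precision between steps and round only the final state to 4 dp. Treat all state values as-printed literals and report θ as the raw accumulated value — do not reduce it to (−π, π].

after step 1 (δ=0.11, a=-0.6): (16.825464, 0.631040, 1.477551, 13.440000)
after step 2 (δ=0.22, a=1.6): (16.950604, 1.969201, 1.627823, 13.600000)
after step 3 (δ=-0.38, a=2.9): (16.873089, 3.326990, 1.356223, 13.890000)
after step 4 (δ=0.28, a=0.0): (17.168851, 4.684136, 1.555929, 13.890000)

(17.1689, 4.6841, 1.5559, 13.8900)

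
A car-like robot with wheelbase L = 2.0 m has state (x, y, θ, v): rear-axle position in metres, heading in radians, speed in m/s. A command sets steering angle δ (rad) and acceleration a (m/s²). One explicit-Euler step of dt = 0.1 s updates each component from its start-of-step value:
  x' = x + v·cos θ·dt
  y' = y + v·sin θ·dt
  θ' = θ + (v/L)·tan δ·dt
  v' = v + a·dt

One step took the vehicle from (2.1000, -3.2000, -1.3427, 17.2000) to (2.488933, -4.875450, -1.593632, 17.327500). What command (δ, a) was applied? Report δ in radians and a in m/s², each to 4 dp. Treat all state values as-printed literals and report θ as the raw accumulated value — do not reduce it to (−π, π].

a = (v'−v)/dt = (0.127500)/0.1 = 1.2750
Δθ = θ'−θ = -0.250932;  (v·dt/L) = 17.2000·0.1/2.0 = 0.860000
tan δ = Δθ·L/(v·dt) = -0.291781  →  δ = -0.2839

δ = -0.2839, a = 1.2750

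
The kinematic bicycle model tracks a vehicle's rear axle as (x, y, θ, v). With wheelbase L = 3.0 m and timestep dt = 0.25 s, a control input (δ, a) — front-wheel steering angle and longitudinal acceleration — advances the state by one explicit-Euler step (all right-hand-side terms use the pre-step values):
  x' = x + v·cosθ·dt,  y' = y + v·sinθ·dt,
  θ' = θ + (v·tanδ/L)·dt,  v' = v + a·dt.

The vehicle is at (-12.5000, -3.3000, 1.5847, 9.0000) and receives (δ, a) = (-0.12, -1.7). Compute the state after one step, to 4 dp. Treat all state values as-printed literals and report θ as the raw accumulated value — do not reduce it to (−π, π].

(-12.5313, -1.0502, 1.4943, 8.5750)

x' = -12.5000 + 9.0000·cos(1.5847)·0.25 = -12.5313
y' = -3.3000 + 9.0000·sin(1.5847)·0.25 = -1.0502
θ' = 1.5847 + (9.0000/3.0)·tan(-0.12)·0.25 = 1.4943
v' = 9.0000 − 1.7000·0.25 = 8.5750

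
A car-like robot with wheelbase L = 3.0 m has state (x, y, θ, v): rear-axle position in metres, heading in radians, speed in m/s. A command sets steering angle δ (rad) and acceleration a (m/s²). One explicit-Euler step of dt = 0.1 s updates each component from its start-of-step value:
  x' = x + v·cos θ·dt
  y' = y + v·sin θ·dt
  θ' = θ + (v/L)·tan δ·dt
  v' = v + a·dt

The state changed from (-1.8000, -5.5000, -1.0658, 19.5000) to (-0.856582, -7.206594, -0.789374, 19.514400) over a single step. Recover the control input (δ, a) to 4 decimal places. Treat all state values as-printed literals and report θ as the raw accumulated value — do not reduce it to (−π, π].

δ = 0.4021, a = 0.1440

a = (v'−v)/dt = (0.014400)/0.1 = 0.1440
Δθ = θ'−θ = 0.276426;  (v·dt/L) = 19.5000·0.1/3.0 = 0.650000
tan δ = Δθ·L/(v·dt) = 0.425271  →  δ = 0.4021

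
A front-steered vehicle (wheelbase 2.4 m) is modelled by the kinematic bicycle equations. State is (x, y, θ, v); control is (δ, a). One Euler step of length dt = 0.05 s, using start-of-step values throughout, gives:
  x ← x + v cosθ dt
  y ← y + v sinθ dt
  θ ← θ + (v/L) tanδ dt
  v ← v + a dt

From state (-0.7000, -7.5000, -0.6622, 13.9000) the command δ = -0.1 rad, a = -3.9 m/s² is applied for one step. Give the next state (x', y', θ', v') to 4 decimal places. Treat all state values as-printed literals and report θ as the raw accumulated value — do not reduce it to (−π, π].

(-0.1519, -7.9273, -0.6913, 13.7050)

x' = -0.7000 + 13.9000·cos(-0.6622)·0.05 = -0.1519
y' = -7.5000 + 13.9000·sin(-0.6622)·0.05 = -7.9273
θ' = -0.6622 + (13.9000/2.4)·tan(-0.1)·0.05 = -0.6913
v' = 13.9000 − 3.9000·0.05 = 13.7050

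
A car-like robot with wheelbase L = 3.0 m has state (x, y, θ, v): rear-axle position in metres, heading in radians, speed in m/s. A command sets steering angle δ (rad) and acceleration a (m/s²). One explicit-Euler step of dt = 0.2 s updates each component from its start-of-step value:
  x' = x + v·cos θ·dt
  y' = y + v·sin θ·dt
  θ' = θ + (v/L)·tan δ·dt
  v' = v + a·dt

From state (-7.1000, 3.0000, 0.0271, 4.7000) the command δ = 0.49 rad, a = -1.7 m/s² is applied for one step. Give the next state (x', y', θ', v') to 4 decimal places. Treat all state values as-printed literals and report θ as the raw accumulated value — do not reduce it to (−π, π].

x' = -7.1000 + 4.7000·cos(0.0271)·0.2 = -6.1603
y' = 3.0000 + 4.7000·sin(0.0271)·0.2 = 3.0255
θ' = 0.0271 + (4.7000/3.0)·tan(0.49)·0.2 = 0.1942
v' = 4.7000 − 1.7000·0.2 = 4.3600

(-6.1603, 3.0255, 0.1942, 4.3600)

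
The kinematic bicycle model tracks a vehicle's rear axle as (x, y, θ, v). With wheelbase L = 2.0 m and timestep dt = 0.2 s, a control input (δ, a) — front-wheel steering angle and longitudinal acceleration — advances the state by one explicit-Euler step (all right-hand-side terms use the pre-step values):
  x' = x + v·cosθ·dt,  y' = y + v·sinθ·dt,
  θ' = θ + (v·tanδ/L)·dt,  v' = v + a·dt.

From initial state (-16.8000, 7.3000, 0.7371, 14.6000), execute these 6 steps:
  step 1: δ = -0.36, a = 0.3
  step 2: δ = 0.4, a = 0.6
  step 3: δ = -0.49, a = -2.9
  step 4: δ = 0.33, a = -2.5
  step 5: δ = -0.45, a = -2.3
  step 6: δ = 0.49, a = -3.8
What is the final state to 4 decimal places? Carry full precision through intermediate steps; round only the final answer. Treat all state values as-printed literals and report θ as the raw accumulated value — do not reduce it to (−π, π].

(-1.8610, 12.9132, 0.5498, 12.4800)

after step 1 (δ=-0.36, a=0.3): (-14.637971, 9.262659, 0.187552, 14.660000)
after step 2 (δ=0.4, a=0.6): (-11.757388, 9.809343, 0.807367, 14.780000)
after step 3 (δ=-0.49, a=-2.9): (-9.713599, 11.944961, 0.019019, 14.200000)
after step 4 (δ=0.33, a=-2.5): (-6.874113, 11.998972, 0.505404, 13.700000)
after step 5 (δ=-0.45, a=-2.3): (-4.476671, 13.325574, -0.156381, 13.240000)
after step 6 (δ=0.49, a=-3.8): (-1.860984, 12.913162, 0.549825, 12.480000)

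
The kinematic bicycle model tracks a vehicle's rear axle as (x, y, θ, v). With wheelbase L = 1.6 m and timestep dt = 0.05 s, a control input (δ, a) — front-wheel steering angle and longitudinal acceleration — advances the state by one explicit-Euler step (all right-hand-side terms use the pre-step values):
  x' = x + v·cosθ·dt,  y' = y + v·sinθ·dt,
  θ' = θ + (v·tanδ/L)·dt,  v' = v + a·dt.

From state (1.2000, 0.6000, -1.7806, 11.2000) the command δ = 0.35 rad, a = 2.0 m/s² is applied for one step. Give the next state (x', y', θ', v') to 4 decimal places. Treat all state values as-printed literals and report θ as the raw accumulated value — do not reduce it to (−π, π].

x' = 1.2000 + 11.2000·cos(-1.7806)·0.05 = 1.0834
y' = 0.6000 + 11.2000·sin(-1.7806)·0.05 = 0.0523
θ' = -1.7806 + (11.2000/1.6)·tan(0.35)·0.05 = -1.6528
v' = 11.2000 + 2.0000·0.05 = 11.3000

(1.0834, 0.0523, -1.6528, 11.3000)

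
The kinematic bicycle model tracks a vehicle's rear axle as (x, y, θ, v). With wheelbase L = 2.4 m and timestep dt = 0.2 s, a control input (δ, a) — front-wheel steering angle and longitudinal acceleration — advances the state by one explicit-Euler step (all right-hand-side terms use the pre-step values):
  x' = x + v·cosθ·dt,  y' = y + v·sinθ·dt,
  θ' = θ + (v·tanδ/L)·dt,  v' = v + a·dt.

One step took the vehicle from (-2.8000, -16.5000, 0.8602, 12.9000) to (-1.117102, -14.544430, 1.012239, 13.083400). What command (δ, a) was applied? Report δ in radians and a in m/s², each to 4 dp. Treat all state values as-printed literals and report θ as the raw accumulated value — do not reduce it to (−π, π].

a = (v'−v)/dt = (0.183400)/0.2 = 0.9170
Δθ = θ'−θ = 0.152039;  (v·dt/L) = 12.9000·0.2/2.4 = 1.075000
tan δ = Δθ·L/(v·dt) = 0.141432  →  δ = 0.1405

δ = 0.1405, a = 0.9170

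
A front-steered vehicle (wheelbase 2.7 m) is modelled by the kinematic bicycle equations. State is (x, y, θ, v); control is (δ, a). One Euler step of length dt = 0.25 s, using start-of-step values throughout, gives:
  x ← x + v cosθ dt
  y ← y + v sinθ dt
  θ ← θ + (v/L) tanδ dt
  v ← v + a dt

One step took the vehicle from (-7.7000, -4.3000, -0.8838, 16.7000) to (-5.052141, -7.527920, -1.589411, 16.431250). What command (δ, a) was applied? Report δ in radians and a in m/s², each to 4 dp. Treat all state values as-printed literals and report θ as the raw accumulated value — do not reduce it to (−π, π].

δ = -0.4281, a = -1.0750

a = (v'−v)/dt = (-0.268750)/0.25 = -1.0750
Δθ = θ'−θ = -0.705611;  (v·dt/L) = 16.7000·0.25/2.7 = 1.546296
tan δ = Δθ·L/(v·dt) = -0.456323  →  δ = -0.4281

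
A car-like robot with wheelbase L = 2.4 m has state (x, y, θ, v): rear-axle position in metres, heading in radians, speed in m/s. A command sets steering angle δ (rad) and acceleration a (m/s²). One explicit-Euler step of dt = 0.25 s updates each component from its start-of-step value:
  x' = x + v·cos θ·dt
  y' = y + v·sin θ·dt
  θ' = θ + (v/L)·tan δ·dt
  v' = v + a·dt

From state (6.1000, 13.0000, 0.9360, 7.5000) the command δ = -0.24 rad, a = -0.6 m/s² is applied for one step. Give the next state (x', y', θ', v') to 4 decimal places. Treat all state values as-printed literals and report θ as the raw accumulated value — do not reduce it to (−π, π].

x' = 6.1000 + 7.5000·cos(0.9360)·0.25 = 7.2119
y' = 13.0000 + 7.5000·sin(0.9360)·0.25 = 14.5097
θ' = 0.9360 + (7.5000/2.4)·tan(-0.24)·0.25 = 0.7448
v' = 7.5000 − 0.6000·0.25 = 7.3500

(7.2119, 14.5097, 0.7448, 7.3500)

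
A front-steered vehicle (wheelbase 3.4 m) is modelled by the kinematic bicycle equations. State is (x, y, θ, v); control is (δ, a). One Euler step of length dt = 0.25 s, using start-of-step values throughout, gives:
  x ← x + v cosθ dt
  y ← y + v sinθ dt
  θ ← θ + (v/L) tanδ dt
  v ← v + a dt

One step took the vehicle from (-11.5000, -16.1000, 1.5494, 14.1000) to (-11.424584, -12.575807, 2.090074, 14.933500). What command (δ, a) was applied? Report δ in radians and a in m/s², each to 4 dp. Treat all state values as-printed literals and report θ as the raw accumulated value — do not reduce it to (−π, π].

a = (v'−v)/dt = (0.833500)/0.25 = 3.3340
Δθ = θ'−θ = 0.540674;  (v·dt/L) = 14.1000·0.25/3.4 = 1.036765
tan δ = Δθ·L/(v·dt) = 0.521501  →  δ = 0.4807

δ = 0.4807, a = 3.3340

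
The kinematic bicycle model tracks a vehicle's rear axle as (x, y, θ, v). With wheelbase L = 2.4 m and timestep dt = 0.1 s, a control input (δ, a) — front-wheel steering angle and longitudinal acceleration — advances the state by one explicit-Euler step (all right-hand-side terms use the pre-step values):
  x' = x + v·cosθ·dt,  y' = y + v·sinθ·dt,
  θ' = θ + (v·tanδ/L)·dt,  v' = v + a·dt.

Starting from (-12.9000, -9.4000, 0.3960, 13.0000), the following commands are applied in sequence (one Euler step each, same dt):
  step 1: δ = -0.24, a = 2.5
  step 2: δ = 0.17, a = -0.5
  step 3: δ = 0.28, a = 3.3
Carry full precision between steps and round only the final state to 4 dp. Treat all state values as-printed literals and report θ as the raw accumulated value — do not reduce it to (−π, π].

after step 1 (δ=-0.24, a=2.5): (-11.700605, -8.898550, 0.263445, 13.250000)
after step 2 (δ=0.17, a=-0.5): (-10.421320, -8.553509, 0.358214, 13.200000)
after step 3 (δ=0.28, a=3.3): (-9.185107, -8.090714, 0.516369, 13.530000)

(-9.1851, -8.0907, 0.5164, 13.5300)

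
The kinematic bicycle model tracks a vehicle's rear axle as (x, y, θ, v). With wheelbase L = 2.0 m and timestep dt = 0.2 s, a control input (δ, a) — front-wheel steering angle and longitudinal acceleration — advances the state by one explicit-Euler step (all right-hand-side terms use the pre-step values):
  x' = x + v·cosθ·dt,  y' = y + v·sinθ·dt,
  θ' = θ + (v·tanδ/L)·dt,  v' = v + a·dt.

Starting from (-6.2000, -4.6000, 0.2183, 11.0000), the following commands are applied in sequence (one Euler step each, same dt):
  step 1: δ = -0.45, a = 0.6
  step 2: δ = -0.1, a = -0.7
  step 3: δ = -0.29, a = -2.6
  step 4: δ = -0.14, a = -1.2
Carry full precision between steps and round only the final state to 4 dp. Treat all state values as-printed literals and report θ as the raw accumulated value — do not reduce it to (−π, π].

after step 1 (δ=-0.45, a=0.6): (-4.052213, -4.123545, -0.313061, 11.120000)
after step 2 (δ=-0.1, a=-0.7): (-1.936309, -4.808475, -0.424633, 10.980000)
after step 3 (δ=-0.29, a=-2.6): (0.064664, -5.713196, -0.752290, 10.460000)
after step 4 (δ=-0.14, a=-1.2): (1.592088, -7.142686, -0.899694, 10.220000)

(1.5921, -7.1427, -0.8997, 10.2200)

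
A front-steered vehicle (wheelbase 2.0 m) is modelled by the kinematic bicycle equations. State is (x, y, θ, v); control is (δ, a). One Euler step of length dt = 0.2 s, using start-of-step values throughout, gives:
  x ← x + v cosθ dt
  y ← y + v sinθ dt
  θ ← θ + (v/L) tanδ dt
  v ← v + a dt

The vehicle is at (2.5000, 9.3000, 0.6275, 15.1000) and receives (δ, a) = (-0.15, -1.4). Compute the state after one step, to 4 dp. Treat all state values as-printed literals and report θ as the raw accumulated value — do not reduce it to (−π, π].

(4.9447, 11.0731, 0.3993, 14.8200)

x' = 2.5000 + 15.1000·cos(0.6275)·0.2 = 4.9447
y' = 9.3000 + 15.1000·sin(0.6275)·0.2 = 11.0731
θ' = 0.6275 + (15.1000/2.0)·tan(-0.15)·0.2 = 0.3993
v' = 15.1000 − 1.4000·0.2 = 14.8200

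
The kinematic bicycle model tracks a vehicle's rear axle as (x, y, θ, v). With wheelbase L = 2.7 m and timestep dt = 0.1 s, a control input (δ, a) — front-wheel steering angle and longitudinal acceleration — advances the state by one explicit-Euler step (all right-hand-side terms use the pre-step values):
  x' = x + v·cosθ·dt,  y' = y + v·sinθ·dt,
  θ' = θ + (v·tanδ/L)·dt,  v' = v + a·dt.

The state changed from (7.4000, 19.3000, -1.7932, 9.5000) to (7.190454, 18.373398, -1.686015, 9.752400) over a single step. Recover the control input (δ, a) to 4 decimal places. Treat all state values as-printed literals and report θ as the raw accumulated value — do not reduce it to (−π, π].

δ = 0.2957, a = 2.5240

a = (v'−v)/dt = (0.252400)/0.1 = 2.5240
Δθ = θ'−θ = 0.107185;  (v·dt/L) = 9.5000·0.1/2.7 = 0.351852
tan δ = Δθ·L/(v·dt) = 0.304631  →  δ = 0.2957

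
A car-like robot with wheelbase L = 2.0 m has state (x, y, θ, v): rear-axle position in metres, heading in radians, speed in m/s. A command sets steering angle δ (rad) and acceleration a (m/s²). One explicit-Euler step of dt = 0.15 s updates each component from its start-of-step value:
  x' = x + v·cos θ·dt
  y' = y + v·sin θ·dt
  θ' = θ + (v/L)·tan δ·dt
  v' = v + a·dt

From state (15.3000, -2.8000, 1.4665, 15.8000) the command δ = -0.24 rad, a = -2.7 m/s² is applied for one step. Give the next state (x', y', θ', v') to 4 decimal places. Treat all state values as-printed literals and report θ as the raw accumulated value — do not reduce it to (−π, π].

(15.5467, -0.4429, 1.1765, 15.3950)

x' = 15.3000 + 15.8000·cos(1.4665)·0.15 = 15.5467
y' = -2.8000 + 15.8000·sin(1.4665)·0.15 = -0.4429
θ' = 1.4665 + (15.8000/2.0)·tan(-0.24)·0.15 = 1.1765
v' = 15.8000 − 2.7000·0.15 = 15.3950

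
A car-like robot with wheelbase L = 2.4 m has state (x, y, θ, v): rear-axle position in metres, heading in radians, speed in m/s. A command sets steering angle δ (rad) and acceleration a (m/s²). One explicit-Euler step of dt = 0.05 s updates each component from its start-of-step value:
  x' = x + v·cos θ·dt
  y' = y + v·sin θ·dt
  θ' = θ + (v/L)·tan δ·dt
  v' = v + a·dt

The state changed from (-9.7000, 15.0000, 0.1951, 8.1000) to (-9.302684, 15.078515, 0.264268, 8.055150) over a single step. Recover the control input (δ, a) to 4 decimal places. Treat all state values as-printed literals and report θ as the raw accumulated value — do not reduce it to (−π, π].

a = (v'−v)/dt = (-0.044850)/0.05 = -0.8970
Δθ = θ'−θ = 0.069168;  (v·dt/L) = 8.1000·0.05/2.4 = 0.168750
tan δ = Δθ·L/(v·dt) = 0.409884  →  δ = 0.3890

δ = 0.3890, a = -0.8970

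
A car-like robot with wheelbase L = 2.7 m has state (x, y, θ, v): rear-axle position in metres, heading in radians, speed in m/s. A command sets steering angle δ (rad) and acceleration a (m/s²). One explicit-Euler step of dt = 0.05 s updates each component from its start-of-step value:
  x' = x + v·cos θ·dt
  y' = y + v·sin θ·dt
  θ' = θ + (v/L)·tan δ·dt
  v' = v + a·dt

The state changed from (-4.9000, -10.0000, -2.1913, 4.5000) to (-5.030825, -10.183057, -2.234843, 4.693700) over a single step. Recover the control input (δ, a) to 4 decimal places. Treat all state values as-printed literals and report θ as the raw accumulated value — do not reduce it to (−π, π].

a = (v'−v)/dt = (0.193700)/0.05 = 3.8740
Δθ = θ'−θ = -0.043543;  (v·dt/L) = 4.5000·0.05/2.7 = 0.083333
tan δ = Δθ·L/(v·dt) = -0.522516  →  δ = -0.4815

δ = -0.4815, a = 3.8740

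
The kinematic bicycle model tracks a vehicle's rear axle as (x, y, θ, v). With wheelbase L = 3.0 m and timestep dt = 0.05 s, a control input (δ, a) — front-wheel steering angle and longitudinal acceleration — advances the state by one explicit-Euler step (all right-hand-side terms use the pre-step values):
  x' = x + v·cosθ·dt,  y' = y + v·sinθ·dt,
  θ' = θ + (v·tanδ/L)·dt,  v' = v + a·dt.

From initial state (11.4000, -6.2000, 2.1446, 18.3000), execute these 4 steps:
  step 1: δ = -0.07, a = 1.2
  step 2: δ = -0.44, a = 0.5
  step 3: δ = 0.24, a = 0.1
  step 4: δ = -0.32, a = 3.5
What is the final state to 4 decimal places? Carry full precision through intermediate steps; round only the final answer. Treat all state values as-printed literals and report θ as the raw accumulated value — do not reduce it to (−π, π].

(9.6292, -2.9923, 1.9526, 18.5650)

after step 1 (δ=-0.07, a=1.2): (10.903310, -5.431544, 2.123215, 18.360000)
after step 2 (δ=-0.44, a=0.5): (10.421592, -4.650090, 1.979156, 18.385000)
after step 3 (δ=0.24, a=0.1): (10.056553, -3.806426, 2.054141, 18.390000)
after step 4 (δ=-0.32, a=3.5): (9.629221, -2.992260, 1.952571, 18.565000)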